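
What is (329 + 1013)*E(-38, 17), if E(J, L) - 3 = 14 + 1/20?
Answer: 228811/10 ≈ 22881.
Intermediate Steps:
E(J, L) = 341/20 (E(J, L) = 3 + (14 + 1/20) = 3 + 281/20 = 341/20)
(329 + 1013)*E(-38, 17) = (329 + 1013)*(341/20) = 1342*(341/20) = 228811/10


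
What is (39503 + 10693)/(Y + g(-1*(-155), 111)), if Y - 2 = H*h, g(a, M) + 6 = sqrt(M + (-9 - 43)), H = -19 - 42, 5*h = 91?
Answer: -699104790/15517283 - 627450*sqrt(59)/15517283 ≈ -45.364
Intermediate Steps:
h = 91/5 (h = (1/5)*91 = 91/5 ≈ 18.200)
H = -61
g(a, M) = -6 + sqrt(-52 + M) (g(a, M) = -6 + sqrt(M + (-9 - 43)) = -6 + sqrt(M - 52) = -6 + sqrt(-52 + M))
Y = -5541/5 (Y = 2 - 61*91/5 = 2 - 5551/5 = -5541/5 ≈ -1108.2)
(39503 + 10693)/(Y + g(-1*(-155), 111)) = (39503 + 10693)/(-5541/5 + (-6 + sqrt(-52 + 111))) = 50196/(-5541/5 + (-6 + sqrt(59))) = 50196/(-5571/5 + sqrt(59))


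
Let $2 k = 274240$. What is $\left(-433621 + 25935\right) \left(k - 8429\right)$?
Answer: $-52465519026$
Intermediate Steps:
$k = 137120$ ($k = \frac{1}{2} \cdot 274240 = 137120$)
$\left(-433621 + 25935\right) \left(k - 8429\right) = \left(-433621 + 25935\right) \left(137120 - 8429\right) = \left(-407686\right) 128691 = -52465519026$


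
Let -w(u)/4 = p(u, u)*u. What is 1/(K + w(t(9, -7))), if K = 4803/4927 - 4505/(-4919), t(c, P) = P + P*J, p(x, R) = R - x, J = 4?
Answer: 24235913/45822092 ≈ 0.52891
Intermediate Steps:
t(c, P) = 5*P (t(c, P) = P + P*4 = P + 4*P = 5*P)
K = 45822092/24235913 (K = 4803*(1/4927) - 4505*(-1/4919) = 4803/4927 + 4505/4919 = 45822092/24235913 ≈ 1.8907)
w(u) = 0 (w(u) = -4*(u - u)*u = -0*u = -4*0 = 0)
1/(K + w(t(9, -7))) = 1/(45822092/24235913 + 0) = 1/(45822092/24235913) = 24235913/45822092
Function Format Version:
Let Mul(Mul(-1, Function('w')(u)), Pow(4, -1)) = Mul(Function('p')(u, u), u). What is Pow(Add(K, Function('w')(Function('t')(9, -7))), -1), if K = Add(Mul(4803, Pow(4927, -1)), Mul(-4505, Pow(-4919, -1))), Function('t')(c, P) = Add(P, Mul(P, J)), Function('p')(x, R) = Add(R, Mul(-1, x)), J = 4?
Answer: Rational(24235913, 45822092) ≈ 0.52891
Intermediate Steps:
Function('t')(c, P) = Mul(5, P) (Function('t')(c, P) = Add(P, Mul(P, 4)) = Add(P, Mul(4, P)) = Mul(5, P))
K = Rational(45822092, 24235913) (K = Add(Mul(4803, Rational(1, 4927)), Mul(-4505, Rational(-1, 4919))) = Add(Rational(4803, 4927), Rational(4505, 4919)) = Rational(45822092, 24235913) ≈ 1.8907)
Function('w')(u) = 0 (Function('w')(u) = Mul(-4, Mul(Add(u, Mul(-1, u)), u)) = Mul(-4, Mul(0, u)) = Mul(-4, 0) = 0)
Pow(Add(K, Function('w')(Function('t')(9, -7))), -1) = Pow(Add(Rational(45822092, 24235913), 0), -1) = Pow(Rational(45822092, 24235913), -1) = Rational(24235913, 45822092)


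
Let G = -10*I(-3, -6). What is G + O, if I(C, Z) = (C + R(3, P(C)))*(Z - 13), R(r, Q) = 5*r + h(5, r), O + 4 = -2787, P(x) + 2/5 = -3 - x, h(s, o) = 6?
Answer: 629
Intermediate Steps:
P(x) = -17/5 - x (P(x) = -⅖ + (-3 - x) = -17/5 - x)
O = -2791 (O = -4 - 2787 = -2791)
R(r, Q) = 6 + 5*r (R(r, Q) = 5*r + 6 = 6 + 5*r)
I(C, Z) = (-13 + Z)*(21 + C) (I(C, Z) = (C + (6 + 5*3))*(Z - 13) = (C + (6 + 15))*(-13 + Z) = (C + 21)*(-13 + Z) = (21 + C)*(-13 + Z) = (-13 + Z)*(21 + C))
G = 3420 (G = -10*(-273 - 13*(-3) + 21*(-6) - 3*(-6)) = -10*(-273 + 39 - 126 + 18) = -10*(-342) = 3420)
G + O = 3420 - 2791 = 629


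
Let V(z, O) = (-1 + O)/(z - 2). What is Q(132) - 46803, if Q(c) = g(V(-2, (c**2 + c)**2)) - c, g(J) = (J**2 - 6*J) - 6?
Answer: 94995343982892409/16 ≈ 5.9372e+15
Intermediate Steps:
V(z, O) = (-1 + O)/(-2 + z)
g(J) = -6 + J**2 - 6*J
Q(c) = -15/2 + (1/4 - (c + c**2)**2/4)**2 - c + 3*(c + c**2)**2/2 (Q(c) = (-6 + ((-1 + (c**2 + c)**2)/(-2 - 2))**2 - 6*(-1 + (c**2 + c)**2)/(-2 - 2)) - c = (-6 + ((-1 + (c + c**2)**2)/(-4))**2 - 6*(-1 + (c + c**2)**2)/(-4)) - c = (-6 + (-(-1 + (c + c**2)**2)/4)**2 - (-3)*(-1 + (c + c**2)**2)/2) - c = (-6 + (1/4 - (c + c**2)**2/4)**2 - 6*(1/4 - (c + c**2)**2/4)) - c = (-6 + (1/4 - (c + c**2)**2/4)**2 + (-3/2 + 3*(c + c**2)**2/2)) - c = (-15/2 + (1/4 - (c + c**2)**2/4)**2 + 3*(c + c**2)**2/2) - c = -15/2 + (1/4 - (c + c**2)**2/4)**2 - c + 3*(c + c**2)**2/2)
Q(132) - 46803 = (-15/2 - 1*132 + (-1 + 132**2*(1 + 132)**2)**2/16 + (3/2)*132**2*(1 + 132)**2) - 46803 = (-15/2 - 132 + (-1 + 17424*133**2)**2/16 + (3/2)*17424*133**2) - 46803 = (-15/2 - 132 + (-1 + 17424*17689)**2/16 + (3/2)*17424*17689) - 46803 = (-15/2 - 132 + (-1 + 308213136)**2/16 + 462319704) - 46803 = (-15/2 - 132 + (1/16)*308213135**2 + 462319704) - 46803 = (-15/2 - 132 + (1/16)*94995336586528225 + 462319704) - 46803 = (-15/2 - 132 + 94995336586528225/16 + 462319704) - 46803 = 94995343983641257/16 - 46803 = 94995343982892409/16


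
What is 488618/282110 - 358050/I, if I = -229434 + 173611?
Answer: 64142804057/7874113265 ≈ 8.1460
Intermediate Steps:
I = -55823
488618/282110 - 358050/I = 488618/282110 - 358050/(-55823) = 488618*(1/282110) - 358050*(-1/55823) = 244309/141055 + 358050/55823 = 64142804057/7874113265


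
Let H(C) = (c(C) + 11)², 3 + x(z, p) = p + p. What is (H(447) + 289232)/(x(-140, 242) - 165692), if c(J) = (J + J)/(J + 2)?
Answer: -58343484321/33306702811 ≈ -1.7517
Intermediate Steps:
c(J) = 2*J/(2 + J) (c(J) = (2*J)/(2 + J) = 2*J/(2 + J))
x(z, p) = -3 + 2*p (x(z, p) = -3 + (p + p) = -3 + 2*p)
H(C) = (11 + 2*C/(2 + C))² (H(C) = (2*C/(2 + C) + 11)² = (11 + 2*C/(2 + C))²)
(H(447) + 289232)/(x(-140, 242) - 165692) = ((22 + 13*447)²/(2 + 447)² + 289232)/((-3 + 2*242) - 165692) = ((22 + 5811)²/449² + 289232)/((-3 + 484) - 165692) = ((1/201601)*5833² + 289232)/(481 - 165692) = ((1/201601)*34023889 + 289232)/(-165211) = (34023889/201601 + 289232)*(-1/165211) = (58343484321/201601)*(-1/165211) = -58343484321/33306702811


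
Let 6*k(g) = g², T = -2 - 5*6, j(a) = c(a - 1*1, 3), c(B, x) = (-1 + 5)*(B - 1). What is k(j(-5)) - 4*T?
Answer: 776/3 ≈ 258.67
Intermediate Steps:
c(B, x) = -4 + 4*B (c(B, x) = 4*(-1 + B) = -4 + 4*B)
j(a) = -8 + 4*a (j(a) = -4 + 4*(a - 1*1) = -4 + 4*(a - 1) = -4 + 4*(-1 + a) = -4 + (-4 + 4*a) = -8 + 4*a)
T = -32 (T = -2 - 30 = -32)
k(g) = g²/6
k(j(-5)) - 4*T = (-8 + 4*(-5))²/6 - 4*(-32) = (-8 - 20)²/6 + 128 = (⅙)*(-28)² + 128 = (⅙)*784 + 128 = 392/3 + 128 = 776/3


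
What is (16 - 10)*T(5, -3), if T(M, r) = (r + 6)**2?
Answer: 54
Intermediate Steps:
T(M, r) = (6 + r)**2
(16 - 10)*T(5, -3) = (16 - 10)*(6 - 3)**2 = 6*3**2 = 6*9 = 54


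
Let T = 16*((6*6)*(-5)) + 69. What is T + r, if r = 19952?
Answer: 17141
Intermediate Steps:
T = -2811 (T = 16*(36*(-5)) + 69 = 16*(-180) + 69 = -2880 + 69 = -2811)
T + r = -2811 + 19952 = 17141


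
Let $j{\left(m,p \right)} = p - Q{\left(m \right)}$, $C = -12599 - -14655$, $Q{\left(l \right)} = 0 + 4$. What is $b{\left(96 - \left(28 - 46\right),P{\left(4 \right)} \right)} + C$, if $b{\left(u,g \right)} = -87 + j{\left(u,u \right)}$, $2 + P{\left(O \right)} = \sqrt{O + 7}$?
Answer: $2079$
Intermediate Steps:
$Q{\left(l \right)} = 4$
$C = 2056$ ($C = -12599 + 14655 = 2056$)
$j{\left(m,p \right)} = -4 + p$ ($j{\left(m,p \right)} = p - 4 = -4 + p$)
$P{\left(O \right)} = -2 + \sqrt{7 + O}$ ($P{\left(O \right)} = -2 + \sqrt{O + 7} = -2 + \sqrt{7 + O}$)
$b{\left(u,g \right)} = -91 + u$ ($b{\left(u,g \right)} = -87 + \left(-4 + u\right) = -91 + u$)
$b{\left(96 - \left(28 - 46\right),P{\left(4 \right)} \right)} + C = \left(-91 + \left(96 - \left(28 - 46\right)\right)\right) + 2056 = \left(-91 + \left(96 - -18\right)\right) + 2056 = \left(-91 + \left(96 + 18\right)\right) + 2056 = \left(-91 + 114\right) + 2056 = 23 + 2056 = 2079$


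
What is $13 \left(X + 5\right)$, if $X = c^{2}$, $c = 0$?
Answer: $65$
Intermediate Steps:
$X = 0$ ($X = 0^{2} = 0$)
$13 \left(X + 5\right) = 13 \left(0 + 5\right) = 13 \cdot 5 = 65$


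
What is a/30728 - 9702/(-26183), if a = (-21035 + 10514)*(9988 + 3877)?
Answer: -22868934417/4817672 ≈ -4746.9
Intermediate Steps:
a = -145873665 (a = -10521*13865 = -145873665)
a/30728 - 9702/(-26183) = -145873665/30728 - 9702/(-26183) = -145873665*1/30728 - 9702*(-1/26183) = -873495/184 + 9702/26183 = -22868934417/4817672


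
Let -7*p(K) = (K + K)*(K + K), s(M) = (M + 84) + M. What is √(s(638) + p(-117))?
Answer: 2*I*√79163/7 ≈ 80.388*I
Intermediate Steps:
s(M) = 84 + 2*M (s(M) = (84 + M) + M = 84 + 2*M)
p(K) = -4*K²/7 (p(K) = -(K + K)*(K + K)/7 = -2*K*2*K/7 = -4*K²/7)
√(s(638) + p(-117)) = √((84 + 2*638) - 4/7*(-117)²) = √((84 + 1276) - 4/7*13689) = √(1360 - 54756/7) = √(-45236/7) = 2*I*√79163/7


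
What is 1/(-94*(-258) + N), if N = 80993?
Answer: 1/105245 ≈ 9.5016e-6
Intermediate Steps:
1/(-94*(-258) + N) = 1/(-94*(-258) + 80993) = 1/(24252 + 80993) = 1/105245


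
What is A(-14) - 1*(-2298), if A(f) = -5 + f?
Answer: 2279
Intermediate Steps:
A(-14) - 1*(-2298) = (-5 - 14) - 1*(-2298) = -19 + 2298 = 2279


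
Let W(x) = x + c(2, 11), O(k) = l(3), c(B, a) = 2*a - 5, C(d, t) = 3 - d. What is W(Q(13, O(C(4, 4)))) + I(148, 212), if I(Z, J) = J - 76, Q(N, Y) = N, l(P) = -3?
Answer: 166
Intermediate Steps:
c(B, a) = -5 + 2*a
O(k) = -3
I(Z, J) = -76 + J
W(x) = 17 + x (W(x) = x + (-5 + 2*11) = x + (-5 + 22) = x + 17 = 17 + x)
W(Q(13, O(C(4, 4)))) + I(148, 212) = (17 + 13) + (-76 + 212) = 30 + 136 = 166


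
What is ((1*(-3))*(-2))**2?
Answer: 36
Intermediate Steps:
((1*(-3))*(-2))**2 = (-3*(-2))**2 = 6**2 = 36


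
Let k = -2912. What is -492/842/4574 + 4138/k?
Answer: -1992268151/1401876112 ≈ -1.4211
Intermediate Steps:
-492/842/4574 + 4138/k = -492/842/4574 + 4138/(-2912) = -492*1/842*(1/4574) + 4138*(-1/2912) = -246/421*1/4574 - 2069/1456 = -123/962827 - 2069/1456 = -1992268151/1401876112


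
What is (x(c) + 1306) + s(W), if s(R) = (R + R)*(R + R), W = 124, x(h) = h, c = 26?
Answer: 62836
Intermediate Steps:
s(R) = 4*R**2 (s(R) = (2*R)*(2*R) = 4*R**2)
(x(c) + 1306) + s(W) = (26 + 1306) + 4*124**2 = 1332 + 4*15376 = 1332 + 61504 = 62836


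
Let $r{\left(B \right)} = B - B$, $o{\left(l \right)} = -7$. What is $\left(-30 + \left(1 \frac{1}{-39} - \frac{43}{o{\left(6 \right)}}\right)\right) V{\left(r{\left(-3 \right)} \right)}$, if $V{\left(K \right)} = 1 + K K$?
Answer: $- \frac{6520}{273} \approx -23.883$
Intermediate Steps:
$r{\left(B \right)} = 0$
$V{\left(K \right)} = 1 + K^{2}$
$\left(-30 + \left(1 \frac{1}{-39} - \frac{43}{o{\left(6 \right)}}\right)\right) V{\left(r{\left(-3 \right)} \right)} = \left(-30 + \left(1 \frac{1}{-39} - \frac{43}{-7}\right)\right) \left(1 + 0^{2}\right) = \left(-30 + \left(1 \left(- \frac{1}{39}\right) - - \frac{43}{7}\right)\right) \left(1 + 0\right) = \left(-30 + \left(- \frac{1}{39} + \frac{43}{7}\right)\right) 1 = \left(-30 + \frac{1670}{273}\right) 1 = \left(- \frac{6520}{273}\right) 1 = - \frac{6520}{273}$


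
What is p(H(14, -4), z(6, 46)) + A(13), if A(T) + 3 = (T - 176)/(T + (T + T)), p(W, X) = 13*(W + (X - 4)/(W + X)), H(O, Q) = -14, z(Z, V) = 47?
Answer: -73891/429 ≈ -172.24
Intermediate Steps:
p(W, X) = 13*W + 13*(-4 + X)/(W + X) (p(W, X) = 13*(W + (-4 + X)/(W + X)) = 13*W + 13*(-4 + X)/(W + X))
A(T) = -3 + (-176 + T)/(3*T) (A(T) = -3 + (T - 176)/(T + (T + T)) = -3 + (-176 + T)/(T + 2*T) = -3 + (-176 + T)/((3*T)) = -3 + (-176 + T)*(1/(3*T)) = -3 + (-176 + T)/(3*T))
p(H(14, -4), z(6, 46)) + A(13) = 13*(-4 + 47 + (-14)² - 14*47)/(-14 + 47) + (8/3)*(-22 - 1*13)/13 = 13*(-4 + 47 + 196 - 658)/33 + (8/3)*(1/13)*(-22 - 13) = 13*(1/33)*(-419) + (8/3)*(1/13)*(-35) = -5447/33 - 280/39 = -73891/429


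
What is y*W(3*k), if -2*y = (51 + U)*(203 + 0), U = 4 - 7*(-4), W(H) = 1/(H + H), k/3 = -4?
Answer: 16849/144 ≈ 117.01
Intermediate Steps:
k = -12 (k = 3*(-4) = -12)
W(H) = 1/(2*H)
U = 32 (U = 4 + 28 = 32)
y = -16849/2 (y = -(51 + 32)*(203 + 0)/2 = -83*203/2 = -½*16849 = -16849/2 ≈ -8424.5)
y*W(3*k) = -16849/(4*(3*(-12))) = -16849/(4*(-36)) = -16849*(-1)/(4*36) = -16849/2*(-1/72) = 16849/144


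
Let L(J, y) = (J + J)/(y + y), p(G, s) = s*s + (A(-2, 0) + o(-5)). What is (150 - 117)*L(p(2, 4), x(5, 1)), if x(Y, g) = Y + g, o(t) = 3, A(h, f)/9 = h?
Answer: 11/2 ≈ 5.5000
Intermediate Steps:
A(h, f) = 9*h
p(G, s) = -15 + s² (p(G, s) = s*s + (9*(-2) + 3) = s² + (-18 + 3) = s² - 15 = -15 + s²)
L(J, y) = J/y (L(J, y) = (2*J)/((2*y)) = (2*J)*(1/(2*y)) = J/y)
(150 - 117)*L(p(2, 4), x(5, 1)) = (150 - 117)*((-15 + 4²)/(5 + 1)) = 33*((-15 + 16)/6) = 33*(1*(⅙)) = 33*(⅙) = 11/2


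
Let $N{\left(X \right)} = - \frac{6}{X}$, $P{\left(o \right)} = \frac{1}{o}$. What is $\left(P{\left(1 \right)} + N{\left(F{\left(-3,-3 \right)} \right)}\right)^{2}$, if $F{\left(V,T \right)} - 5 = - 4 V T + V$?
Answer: $\frac{400}{289} \approx 1.3841$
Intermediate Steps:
$F{\left(V,T \right)} = 5 + V - 4 T V$ ($F{\left(V,T \right)} = 5 + \left(- 4 V T + V\right) = 5 - \left(- V + 4 T V\right) = 5 + V - 4 T V$)
$\left(P{\left(1 \right)} + N{\left(F{\left(-3,-3 \right)} \right)}\right)^{2} = \left(1^{-1} - \frac{6}{5 - 3 - \left(-12\right) \left(-3\right)}\right)^{2} = \left(1 - \frac{6}{5 - 3 - 36}\right)^{2} = \left(1 - \frac{6}{-34}\right)^{2} = \left(1 - - \frac{3}{17}\right)^{2} = \left(1 + \frac{3}{17}\right)^{2} = \left(\frac{20}{17}\right)^{2} = \frac{400}{289}$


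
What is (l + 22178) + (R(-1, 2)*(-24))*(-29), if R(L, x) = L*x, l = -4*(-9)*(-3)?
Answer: 20678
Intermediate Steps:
l = -108 (l = 36*(-3) = -108)
(l + 22178) + (R(-1, 2)*(-24))*(-29) = (-108 + 22178) + (-1*2*(-24))*(-29) = 22070 - 2*(-24)*(-29) = 22070 + 48*(-29) = 22070 - 1392 = 20678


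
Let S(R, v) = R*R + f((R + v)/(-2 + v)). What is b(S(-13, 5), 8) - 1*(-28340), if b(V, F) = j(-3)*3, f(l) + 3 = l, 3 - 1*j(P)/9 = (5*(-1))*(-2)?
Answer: 28151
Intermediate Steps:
j(P) = -63 (j(P) = 27 - 9*5*(-1)*(-2) = 27 - (-45)*(-2) = 27 - 9*10 = 27 - 90 = -63)
f(l) = -3 + l
S(R, v) = -3 + R**2 + (R + v)/(-2 + v) (S(R, v) = R*R + (-3 + (R + v)/(-2 + v)) = R**2 + (-3 + (R + v)/(-2 + v)) = -3 + R**2 + (R + v)/(-2 + v))
b(V, F) = -189 (b(V, F) = -63*3 = -189)
b(S(-13, 5), 8) - 1*(-28340) = -189 - 1*(-28340) = -189 + 28340 = 28151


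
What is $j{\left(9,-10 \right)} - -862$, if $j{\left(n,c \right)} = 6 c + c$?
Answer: $792$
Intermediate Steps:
$j{\left(n,c \right)} = 7 c$
$j{\left(9,-10 \right)} - -862 = 7 \left(-10\right) - -862 = -70 + 862 = 792$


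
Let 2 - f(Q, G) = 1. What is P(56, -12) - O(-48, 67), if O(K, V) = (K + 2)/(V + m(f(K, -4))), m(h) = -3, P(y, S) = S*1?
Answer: -361/32 ≈ -11.281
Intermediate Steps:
P(y, S) = S
f(Q, G) = 1 (f(Q, G) = 2 - 1*1 = 2 - 1 = 1)
O(K, V) = (2 + K)/(-3 + V) (O(K, V) = (K + 2)/(V - 3) = (2 + K)/(-3 + V))
P(56, -12) - O(-48, 67) = -12 - (2 - 48)/(-3 + 67) = -12 - (-46)/64 = -12 - 1*(-23/32) = -12 + 23/32 = -361/32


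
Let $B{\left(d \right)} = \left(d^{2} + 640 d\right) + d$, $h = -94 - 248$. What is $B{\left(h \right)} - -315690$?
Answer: $213432$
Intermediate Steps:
$h = -342$
$B{\left(d \right)} = d^{2} + 641 d$
$B{\left(h \right)} - -315690 = - 342 \left(641 - 342\right) - -315690 = \left(-342\right) 299 + 315690 = -102258 + 315690 = 213432$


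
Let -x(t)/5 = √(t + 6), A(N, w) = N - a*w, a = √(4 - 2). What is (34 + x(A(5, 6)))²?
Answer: (34 - 5*√(11 - 6*√2))² ≈ 679.70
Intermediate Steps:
a = √2 ≈ 1.4142
A(N, w) = N - w*√2 (A(N, w) = N - √2*w = N - w*√2)
x(t) = -5*√(6 + t) (x(t) = -5*√(t + 6) = -5*√(6 + t))
(34 + x(A(5, 6)))² = (34 - 5*√(6 + (5 - 1*6*√2)))² = (34 - 5*√(6 + (5 - 6*√2)))² = (34 - 5*√(11 - 6*√2))²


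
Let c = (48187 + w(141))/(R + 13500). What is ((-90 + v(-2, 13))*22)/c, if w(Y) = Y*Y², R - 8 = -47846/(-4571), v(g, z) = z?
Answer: -3738471297/465492356 ≈ -8.0312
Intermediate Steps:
R = 84414/4571 (R = 8 - 47846/(-4571) = 8 - 47846*(-1/4571) = 8 + 47846/4571 = 84414/4571 ≈ 18.467)
w(Y) = Y³
c = 6516892984/30896457 (c = (48187 + 141³)/(84414/4571 + 13500) = (48187 + 2803221)/(61792914/4571) = 2851408*(4571/61792914) = 6516892984/30896457 ≈ 210.93)
((-90 + v(-2, 13))*22)/c = ((-90 + 13)*22)/(6516892984/30896457) = -77*22*(30896457/6516892984) = -1694*30896457/6516892984 = -3738471297/465492356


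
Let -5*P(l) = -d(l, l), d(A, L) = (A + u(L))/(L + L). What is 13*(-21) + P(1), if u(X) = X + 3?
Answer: -545/2 ≈ -272.50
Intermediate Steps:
u(X) = 3 + X
d(A, L) = (3 + A + L)/(2*L) (d(A, L) = (A + (3 + L))/(L + L) = (3 + A + L)/((2*L)) = (3 + A + L)*(1/(2*L)) = (3 + A + L)/(2*L))
P(l) = (3 + 2*l)/(10*l) (P(l) = -(-1)*(3 + l + l)/(2*l)/5 = -(-1)*(3 + 2*l)/(2*l)/5 = -(-1)*(3 + 2*l)/(10*l) = (3 + 2*l)/(10*l))
13*(-21) + P(1) = 13*(-21) + (1/10)*(3 + 2*1)/1 = -273 + (1/10)*1*(3 + 2) = -273 + (1/10)*1*5 = -273 + 1/2 = -545/2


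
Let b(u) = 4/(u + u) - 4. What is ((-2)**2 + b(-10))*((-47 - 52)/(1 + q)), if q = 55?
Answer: 99/280 ≈ 0.35357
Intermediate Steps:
b(u) = -4 + 2/u (b(u) = 4/(2*u) - 4 = (1/(2*u))*4 - 4 = 2/u - 4 = -4 + 2/u)
((-2)**2 + b(-10))*((-47 - 52)/(1 + q)) = ((-2)**2 + (-4 + 2/(-10)))*((-47 - 52)/(1 + 55)) = (4 + (-4 + 2*(-1/10)))*(-99/56) = (4 + (-4 - 1/5))*(-99*1/56) = (4 - 21/5)*(-99/56) = -1/5*(-99/56) = 99/280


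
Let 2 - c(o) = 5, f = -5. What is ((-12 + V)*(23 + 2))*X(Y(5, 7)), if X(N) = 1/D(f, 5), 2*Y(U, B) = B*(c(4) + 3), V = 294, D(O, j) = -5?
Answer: -1410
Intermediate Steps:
c(o) = -3 (c(o) = 2 - 1*5 = 2 - 5 = -3)
Y(U, B) = 0 (Y(U, B) = (B*(-3 + 3))/2 = (B*0)/2 = (1/2)*0 = 0)
X(N) = -1/5 (X(N) = 1/(-5) = -1/5)
((-12 + V)*(23 + 2))*X(Y(5, 7)) = ((-12 + 294)*(23 + 2))*(-1/5) = (282*25)*(-1/5) = 7050*(-1/5) = -1410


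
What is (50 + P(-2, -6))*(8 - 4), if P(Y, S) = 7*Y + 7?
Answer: 172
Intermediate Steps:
P(Y, S) = 7 + 7*Y
(50 + P(-2, -6))*(8 - 4) = (50 + (7 + 7*(-2)))*(8 - 4) = (50 + (7 - 14))*4 = (50 - 7)*4 = 43*4 = 172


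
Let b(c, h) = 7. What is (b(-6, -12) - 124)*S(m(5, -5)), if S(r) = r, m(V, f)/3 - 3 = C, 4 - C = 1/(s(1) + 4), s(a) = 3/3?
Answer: -11934/5 ≈ -2386.8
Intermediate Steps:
s(a) = 1 (s(a) = 3*(⅓) = 1)
C = 19/5 (C = 4 - 1/(1 + 4) = 4 - 1/5 = 4 - 1*⅕ = 4 - ⅕ = 19/5 ≈ 3.8000)
m(V, f) = 102/5 (m(V, f) = 9 + 3*(19/5) = 9 + 57/5 = 102/5)
(b(-6, -12) - 124)*S(m(5, -5)) = (7 - 124)*(102/5) = -117*102/5 = -11934/5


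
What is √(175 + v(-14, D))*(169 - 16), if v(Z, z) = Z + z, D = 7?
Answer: 306*√42 ≈ 1983.1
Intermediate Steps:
√(175 + v(-14, D))*(169 - 16) = √(175 + (-14 + 7))*(169 - 16) = √(175 - 7)*153 = √168*153 = (2*√42)*153 = 306*√42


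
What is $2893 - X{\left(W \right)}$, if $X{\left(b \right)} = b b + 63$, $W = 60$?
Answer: $-770$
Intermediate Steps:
$X{\left(b \right)} = 63 + b^{2}$ ($X{\left(b \right)} = b^{2} + 63 = 63 + b^{2}$)
$2893 - X{\left(W \right)} = 2893 - \left(63 + 60^{2}\right) = 2893 - \left(63 + 3600\right) = 2893 - 3663 = -770$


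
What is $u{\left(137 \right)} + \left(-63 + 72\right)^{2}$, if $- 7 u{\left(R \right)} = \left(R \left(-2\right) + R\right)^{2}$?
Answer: $- \frac{18202}{7} \approx -2600.3$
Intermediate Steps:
$u{\left(R \right)} = - \frac{R^{2}}{7}$ ($u{\left(R \right)} = - \frac{\left(R \left(-2\right) + R\right)^{2}}{7} = - \frac{\left(- 2 R + R\right)^{2}}{7} = - \frac{\left(- R\right)^{2}}{7} = - \frac{R^{2}}{7}$)
$u{\left(137 \right)} + \left(-63 + 72\right)^{2} = - \frac{137^{2}}{7} + \left(-63 + 72\right)^{2} = \left(- \frac{1}{7}\right) 18769 + 9^{2} = - \frac{18769}{7} + 81 = - \frac{18202}{7}$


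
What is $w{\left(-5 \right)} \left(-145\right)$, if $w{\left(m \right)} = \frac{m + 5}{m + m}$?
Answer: $0$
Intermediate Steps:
$w{\left(m \right)} = \frac{5 + m}{2 m}$
$w{\left(-5 \right)} \left(-145\right) = \frac{5 - 5}{2 \left(-5\right)} \left(-145\right) = \frac{1}{2} \left(- \frac{1}{5}\right) 0 \left(-145\right) = 0 \left(-145\right) = 0$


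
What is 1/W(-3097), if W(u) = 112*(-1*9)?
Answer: -1/1008 ≈ -0.00099206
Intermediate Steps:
W(u) = -1008 (W(u) = 112*(-9) = -1008)
1/W(-3097) = 1/(-1008) = -1/1008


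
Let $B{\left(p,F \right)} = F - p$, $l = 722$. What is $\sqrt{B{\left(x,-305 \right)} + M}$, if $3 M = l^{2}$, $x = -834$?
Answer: $\frac{\sqrt{1568613}}{3} \approx 417.48$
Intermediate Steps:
$M = \frac{521284}{3}$ ($M = \frac{722^{2}}{3} = \frac{1}{3} \cdot 521284 = \frac{521284}{3} \approx 1.7376 \cdot 10^{5}$)
$\sqrt{B{\left(x,-305 \right)} + M} = \sqrt{\left(-305 - -834\right) + \frac{521284}{3}} = \sqrt{\left(-305 + 834\right) + \frac{521284}{3}} = \sqrt{529 + \frac{521284}{3}} = \sqrt{\frac{522871}{3}} = \frac{\sqrt{1568613}}{3}$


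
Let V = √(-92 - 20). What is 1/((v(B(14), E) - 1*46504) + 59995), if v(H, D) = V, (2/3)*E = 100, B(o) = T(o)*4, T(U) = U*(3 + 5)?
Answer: 13491/182007193 - 4*I*√7/182007193 ≈ 7.4123e-5 - 5.8146e-8*I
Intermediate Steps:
T(U) = 8*U (T(U) = U*8 = 8*U)
V = 4*I*√7 (V = √(-112) = 4*I*√7 ≈ 10.583*I)
B(o) = 32*o (B(o) = (8*o)*4 = 32*o)
E = 150 (E = (3/2)*100 = 150)
v(H, D) = 4*I*√7
1/((v(B(14), E) - 1*46504) + 59995) = 1/((4*I*√7 - 1*46504) + 59995) = 1/((4*I*√7 - 46504) + 59995) = 1/((-46504 + 4*I*√7) + 59995) = 1/(13491 + 4*I*√7)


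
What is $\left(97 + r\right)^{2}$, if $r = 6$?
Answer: $10609$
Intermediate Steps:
$\left(97 + r\right)^{2} = \left(97 + 6\right)^{2} = 103^{2} = 10609$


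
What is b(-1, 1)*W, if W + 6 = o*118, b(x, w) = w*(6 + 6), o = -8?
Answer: -11400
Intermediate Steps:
b(x, w) = 12*w (b(x, w) = w*12 = 12*w)
W = -950 (W = -6 - 8*118 = -6 - 944 = -950)
b(-1, 1)*W = (12*1)*(-950) = 12*(-950) = -11400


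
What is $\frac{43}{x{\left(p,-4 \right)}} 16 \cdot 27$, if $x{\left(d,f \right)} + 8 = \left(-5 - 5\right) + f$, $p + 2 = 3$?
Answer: $- \frac{9288}{11} \approx -844.36$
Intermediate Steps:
$p = 1$ ($p = -2 + 3 = 1$)
$x{\left(d,f \right)} = -18 + f$ ($x{\left(d,f \right)} = -8 + \left(\left(-5 - 5\right) + f\right) = -8 + \left(-10 + f\right) = -18 + f$)
$\frac{43}{x{\left(p,-4 \right)}} 16 \cdot 27 = \frac{43}{-18 - 4} \cdot 16 \cdot 27 = \frac{43}{-22} \cdot 16 \cdot 27 = 43 \left(- \frac{1}{22}\right) 16 \cdot 27 = \left(- \frac{43}{22}\right) 16 \cdot 27 = \left(- \frac{344}{11}\right) 27 = - \frac{9288}{11}$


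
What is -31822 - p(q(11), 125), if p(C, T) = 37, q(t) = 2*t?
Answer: -31859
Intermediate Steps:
-31822 - p(q(11), 125) = -31822 - 1*37 = -31822 - 37 = -31859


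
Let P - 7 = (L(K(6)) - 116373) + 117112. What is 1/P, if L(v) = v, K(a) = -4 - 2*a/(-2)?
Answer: 1/748 ≈ 0.0013369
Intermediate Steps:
K(a) = -4 + a (K(a) = -4 - 2*a*(-1)/2 = -4 - (-1)*a = -4 + a)
P = 748 (P = 7 + (((-4 + 6) - 116373) + 117112) = 7 + ((2 - 116373) + 117112) = 7 + (-116371 + 117112) = 7 + 741 = 748)
1/P = 1/748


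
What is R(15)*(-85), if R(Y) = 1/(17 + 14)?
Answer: -85/31 ≈ -2.7419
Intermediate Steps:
R(Y) = 1/31
R(15)*(-85) = (1/31)*(-85) = -85/31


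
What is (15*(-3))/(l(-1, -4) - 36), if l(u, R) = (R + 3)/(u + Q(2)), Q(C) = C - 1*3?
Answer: 90/71 ≈ 1.2676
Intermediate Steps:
Q(C) = -3 + C (Q(C) = C - 3 = -3 + C)
l(u, R) = (3 + R)/(-1 + u) (l(u, R) = (R + 3)/(u + (-3 + 2)) = (3 + R)/(u - 1) = (3 + R)/(-1 + u))
(15*(-3))/(l(-1, -4) - 36) = (15*(-3))/((3 - 4)/(-1 - 1) - 36) = -45/(-1/(-2) - 36) = -45/(-½*(-1) - 36) = -45/(½ - 36) = -45/(-71/2) = -45*(-2/71) = 90/71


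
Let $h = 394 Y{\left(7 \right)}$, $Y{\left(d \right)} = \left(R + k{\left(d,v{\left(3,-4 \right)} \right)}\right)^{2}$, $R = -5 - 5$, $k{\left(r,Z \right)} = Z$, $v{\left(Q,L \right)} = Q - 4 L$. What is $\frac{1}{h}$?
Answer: $\frac{1}{31914} \approx 3.1334 \cdot 10^{-5}$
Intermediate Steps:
$R = -10$
$Y{\left(d \right)} = 81$ ($Y{\left(d \right)} = \left(-10 + \left(3 - -16\right)\right)^{2} = \left(-10 + \left(3 + 16\right)\right)^{2} = \left(-10 + 19\right)^{2} = 9^{2} = 81$)
$h = 31914$ ($h = 394 \cdot 81 = 31914$)
$\frac{1}{h} = \frac{1}{31914}$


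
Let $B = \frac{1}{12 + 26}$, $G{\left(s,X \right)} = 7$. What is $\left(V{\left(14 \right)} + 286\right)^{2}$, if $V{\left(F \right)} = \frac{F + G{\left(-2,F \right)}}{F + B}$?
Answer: $\frac{23481271696}{284089} \approx 82655.0$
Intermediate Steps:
$B = \frac{1}{38} \approx 0.026316$
$V{\left(F \right)} = \frac{7 + F}{\frac{1}{38} + F}$ ($V{\left(F \right)} = \frac{F + 7}{F + \frac{1}{38}} = \frac{7 + F}{\frac{1}{38} + F}$)
$\left(V{\left(14 \right)} + 286\right)^{2} = \left(\frac{38 \left(7 + 14\right)}{1 + 38 \cdot 14} + 286\right)^{2} = \left(38 \frac{1}{1 + 532} \cdot 21 + 286\right)^{2} = \left(38 \cdot \frac{1}{533} \cdot 21 + 286\right)^{2} = \left(\frac{798}{533} + 286\right)^{2} = \left(\frac{153236}{533}\right)^{2} = \frac{23481271696}{284089}$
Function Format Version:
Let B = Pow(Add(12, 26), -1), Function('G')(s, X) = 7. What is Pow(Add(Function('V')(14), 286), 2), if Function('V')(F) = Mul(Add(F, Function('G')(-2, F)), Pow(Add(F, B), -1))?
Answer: Rational(23481271696, 284089) ≈ 82655.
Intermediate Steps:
B = Rational(1, 38) (B = Pow(38, -1) = Rational(1, 38) ≈ 0.026316)
Function('V')(F) = Mul(Pow(Add(Rational(1, 38), F), -1), Add(7, F)) (Function('V')(F) = Mul(Add(F, 7), Pow(Add(F, Rational(1, 38)), -1)) = Mul(Add(7, F), Pow(Add(Rational(1, 38), F), -1)) = Mul(Pow(Add(Rational(1, 38), F), -1), Add(7, F)))
Pow(Add(Function('V')(14), 286), 2) = Pow(Add(Mul(38, Pow(Add(1, Mul(38, 14)), -1), Add(7, 14)), 286), 2) = Pow(Add(Mul(38, Pow(Add(1, 532), -1), 21), 286), 2) = Pow(Add(Mul(38, Pow(533, -1), 21), 286), 2) = Pow(Add(Mul(38, Rational(1, 533), 21), 286), 2) = Pow(Add(Rational(798, 533), 286), 2) = Pow(Rational(153236, 533), 2) = Rational(23481271696, 284089)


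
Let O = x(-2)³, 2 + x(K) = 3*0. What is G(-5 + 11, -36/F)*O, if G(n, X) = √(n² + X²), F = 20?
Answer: -24*√109/5 ≈ -50.113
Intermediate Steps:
x(K) = -2 (x(K) = -2 + 3*0 = -2 + 0 = -2)
O = -8 (O = (-2)³ = -8)
G(n, X) = √(X² + n²)
G(-5 + 11, -36/F)*O = √((-36/20)² + (-5 + 11)²)*(-8) = √((-36*1/20)² + 6²)*(-8) = √((-9/5)² + 36)*(-8) = √(81/25 + 36)*(-8) = √(981/25)*(-8) = (3*√109/5)*(-8) = -24*√109/5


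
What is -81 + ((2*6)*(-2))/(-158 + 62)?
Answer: -323/4 ≈ -80.750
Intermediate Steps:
-81 + ((2*6)*(-2))/(-158 + 62) = -81 + (12*(-2))/(-96) = -81 - 24*(-1/96) = -81 + 1/4 = -323/4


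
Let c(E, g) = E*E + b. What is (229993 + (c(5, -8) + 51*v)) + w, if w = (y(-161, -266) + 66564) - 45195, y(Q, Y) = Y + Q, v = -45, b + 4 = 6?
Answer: 248667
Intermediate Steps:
b = 2 (b = -4 + 6 = 2)
y(Q, Y) = Q + Y
c(E, g) = 2 + E**2 (c(E, g) = E*E + 2 = E**2 + 2 = 2 + E**2)
w = 20942 (w = ((-161 - 266) + 66564) - 45195 = (-427 + 66564) - 45195 = 66137 - 45195 = 20942)
(229993 + (c(5, -8) + 51*v)) + w = (229993 + ((2 + 5**2) + 51*(-45))) + 20942 = (229993 + ((2 + 25) - 2295)) + 20942 = (229993 + (27 - 2295)) + 20942 = (229993 - 2268) + 20942 = 227725 + 20942 = 248667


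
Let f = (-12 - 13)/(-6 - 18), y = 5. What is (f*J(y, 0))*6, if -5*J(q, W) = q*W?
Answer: 0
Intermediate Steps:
J(q, W) = -W*q/5 (J(q, W) = -q*W/5 = -W*q/5)
f = 25/24 (f = -25/(-24) = -25*(-1/24) = 25/24 ≈ 1.0417)
(f*J(y, 0))*6 = (25*(-⅕*0*5)/24)*6 = ((25/24)*0)*6 = 0*6 = 0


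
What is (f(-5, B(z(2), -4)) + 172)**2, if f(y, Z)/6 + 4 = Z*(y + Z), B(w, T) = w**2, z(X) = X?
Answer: 15376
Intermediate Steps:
f(y, Z) = -24 + 6*Z*(Z + y) (f(y, Z) = -24 + 6*(Z*(y + Z)) = -24 + 6*(Z*(Z + y)) = -24 + 6*Z*(Z + y))
(f(-5, B(z(2), -4)) + 172)**2 = ((-24 + 6*(2**2)**2 + 6*2**2*(-5)) + 172)**2 = ((-24 + 6*4**2 + 6*4*(-5)) + 172)**2 = ((-24 + 6*16 - 120) + 172)**2 = ((-24 + 96 - 120) + 172)**2 = (-48 + 172)**2 = 124**2 = 15376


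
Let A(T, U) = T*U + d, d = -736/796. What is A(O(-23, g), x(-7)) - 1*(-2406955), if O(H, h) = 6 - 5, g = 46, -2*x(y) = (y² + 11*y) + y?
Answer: 957974687/398 ≈ 2.4070e+6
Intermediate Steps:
x(y) = -6*y - y²/2 (x(y) = -((y² + 11*y) + y)/2 = -(y² + 12*y)/2 = -6*y - y²/2)
d = -184/199 (d = -736*1/796 = -184/199 ≈ -0.92462)
O(H, h) = 1
A(T, U) = -184/199 + T*U (A(T, U) = T*U - 184/199 = -184/199 + T*U)
A(O(-23, g), x(-7)) - 1*(-2406955) = (-184/199 + 1*(-½*(-7)*(12 - 7))) - 1*(-2406955) = (-184/199 + 1*(-½*(-7)*5)) + 2406955 = (-184/199 + 1*(35/2)) + 2406955 = (-184/199 + 35/2) + 2406955 = 6597/398 + 2406955 = 957974687/398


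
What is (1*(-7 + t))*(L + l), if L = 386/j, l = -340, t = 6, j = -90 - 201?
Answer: 99326/291 ≈ 341.33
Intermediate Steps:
j = -291
L = -386/291 (L = 386/(-291) = 386*(-1/291) = -386/291 ≈ -1.3265)
(1*(-7 + t))*(L + l) = (1*(-7 + 6))*(-386/291 - 340) = (1*(-1))*(-99326/291) = -1*(-99326/291) = 99326/291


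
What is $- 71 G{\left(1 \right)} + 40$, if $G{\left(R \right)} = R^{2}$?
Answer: $-31$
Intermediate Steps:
$- 71 G{\left(1 \right)} + 40 = - 71 \cdot 1^{2} + 40 = \left(-71\right) 1 + 40 = -71 + 40 = -31$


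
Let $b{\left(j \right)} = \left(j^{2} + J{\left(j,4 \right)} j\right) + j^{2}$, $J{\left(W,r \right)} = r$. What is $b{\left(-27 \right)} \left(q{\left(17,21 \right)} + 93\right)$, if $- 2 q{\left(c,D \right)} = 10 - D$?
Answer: $132975$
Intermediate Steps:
$q{\left(c,D \right)} = -5 + \frac{D}{2}$ ($q{\left(c,D \right)} = - \frac{10 - D}{2} = -5 + \frac{D}{2}$)
$b{\left(j \right)} = 2 j^{2} + 4 j$ ($b{\left(j \right)} = \left(j^{2} + 4 j\right) + j^{2} = 2 j^{2} + 4 j$)
$b{\left(-27 \right)} \left(q{\left(17,21 \right)} + 93\right) = 2 \left(-27\right) \left(2 - 27\right) \left(\left(-5 + \frac{1}{2} \cdot 21\right) + 93\right) = 2 \left(-27\right) \left(-25\right) \left(\left(-5 + \frac{21}{2}\right) + 93\right) = 1350 \left(\frac{11}{2} + 93\right) = 1350 \cdot \frac{197}{2} = 132975$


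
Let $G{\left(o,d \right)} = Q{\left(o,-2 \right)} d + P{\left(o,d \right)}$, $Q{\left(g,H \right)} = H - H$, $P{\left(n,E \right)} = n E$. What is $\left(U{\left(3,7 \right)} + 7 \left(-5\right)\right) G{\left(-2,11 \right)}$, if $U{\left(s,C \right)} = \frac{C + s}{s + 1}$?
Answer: $715$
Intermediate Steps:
$P{\left(n,E \right)} = E n$
$Q{\left(g,H \right)} = 0$
$U{\left(s,C \right)} = \frac{C + s}{1 + s}$
$G{\left(o,d \right)} = d o$ ($G{\left(o,d \right)} = 0 d + d o = 0 + d o = d o$)
$\left(U{\left(3,7 \right)} + 7 \left(-5\right)\right) G{\left(-2,11 \right)} = \left(\frac{7 + 3}{1 + 3} + 7 \left(-5\right)\right) 11 \left(-2\right) = \left(\frac{1}{4} \cdot 10 - 35\right) \left(-22\right) = \left(\frac{5}{2} - 35\right) \left(-22\right) = \left(- \frac{65}{2}\right) \left(-22\right) = 715$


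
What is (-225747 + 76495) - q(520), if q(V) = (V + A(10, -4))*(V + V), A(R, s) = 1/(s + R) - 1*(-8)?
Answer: -2095636/3 ≈ -6.9855e+5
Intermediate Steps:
A(R, s) = 8 + 1/(R + s) (A(R, s) = 1/(R + s) + 8 = 8 + 1/(R + s))
q(V) = 2*V*(49/6 + V) (q(V) = (V + (1 + 8*10 + 8*(-4))/(10 - 4))*(V + V) = (V + (1 + 80 - 32)/6)*(2*V) = (V + (⅙)*49)*(2*V) = (V + 49/6)*(2*V) = (49/6 + V)*(2*V) = 2*V*(49/6 + V))
(-225747 + 76495) - q(520) = (-225747 + 76495) - 520*(49 + 6*520)/3 = -149252 - 520*(49 + 3120)/3 = -149252 - 520*3169/3 = -149252 - 1*1647880/3 = -149252 - 1647880/3 = -2095636/3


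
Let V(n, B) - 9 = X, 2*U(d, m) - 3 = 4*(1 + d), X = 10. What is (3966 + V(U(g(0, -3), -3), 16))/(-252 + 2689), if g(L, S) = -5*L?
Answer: 3985/2437 ≈ 1.6352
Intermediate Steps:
U(d, m) = 7/2 + 2*d (U(d, m) = 3/2 + (4*(1 + d))/2 = 3/2 + (4 + 4*d)/2 = 3/2 + (2 + 2*d) = 7/2 + 2*d)
V(n, B) = 19 (V(n, B) = 9 + 10 = 19)
(3966 + V(U(g(0, -3), -3), 16))/(-252 + 2689) = (3966 + 19)/(-252 + 2689) = 3985/2437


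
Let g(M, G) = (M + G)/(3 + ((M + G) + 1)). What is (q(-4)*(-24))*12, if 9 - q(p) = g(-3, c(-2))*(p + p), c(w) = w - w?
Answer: 4320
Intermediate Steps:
c(w) = 0
g(M, G) = (G + M)/(4 + G + M) (g(M, G) = (G + M)/(3 + ((G + M) + 1)) = (G + M)/(3 + (1 + G + M)) = (G + M)/(4 + G + M))
q(p) = 9 + 6*p (q(p) = 9 - (0 - 3)/(4 + 0 - 3)*(p + p) = 9 - -3/1*2*p = 9 - 1*(-3)*2*p = 9 - (-3)*2*p = 9 - (-6)*p = 9 + 6*p)
(q(-4)*(-24))*12 = ((9 + 6*(-4))*(-24))*12 = ((9 - 24)*(-24))*12 = -15*(-24)*12 = 360*12 = 4320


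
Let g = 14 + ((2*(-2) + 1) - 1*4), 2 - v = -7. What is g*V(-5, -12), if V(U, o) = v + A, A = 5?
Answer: 98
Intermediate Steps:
v = 9 (v = 2 - 1*(-7) = 2 + 7 = 9)
V(U, o) = 14 (V(U, o) = 9 + 5 = 14)
g = 7 (g = 14 + ((-4 + 1) - 4) = 14 + (-3 - 4) = 14 - 7 = 7)
g*V(-5, -12) = 7*14 = 98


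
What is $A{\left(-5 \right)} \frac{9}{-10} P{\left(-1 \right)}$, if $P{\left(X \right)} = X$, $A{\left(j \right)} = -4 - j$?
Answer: $\frac{9}{10} \approx 0.9$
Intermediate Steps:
$A{\left(-5 \right)} \frac{9}{-10} P{\left(-1 \right)} = \left(-4 - -5\right) \frac{9}{-10} \left(-1\right) = \left(-4 + 5\right) 9 \left(- \frac{1}{10}\right) \left(-1\right) = 1 \left(- \frac{9}{10}\right) \left(-1\right) = \left(- \frac{9}{10}\right) \left(-1\right) = \frac{9}{10}$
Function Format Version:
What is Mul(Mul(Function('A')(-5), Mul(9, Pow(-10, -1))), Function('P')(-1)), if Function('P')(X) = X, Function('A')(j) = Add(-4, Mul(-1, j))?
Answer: Rational(9, 10) ≈ 0.90000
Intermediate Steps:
Mul(Mul(Function('A')(-5), Mul(9, Pow(-10, -1))), Function('P')(-1)) = Mul(Mul(Add(-4, Mul(-1, -5)), Mul(9, Pow(-10, -1))), -1) = Mul(Mul(Add(-4, 5), Mul(9, Rational(-1, 10))), -1) = Mul(Mul(1, Rational(-9, 10)), -1) = Mul(Rational(-9, 10), -1) = Rational(9, 10)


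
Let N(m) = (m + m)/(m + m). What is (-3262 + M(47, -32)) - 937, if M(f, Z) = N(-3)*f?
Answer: -4152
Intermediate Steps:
N(m) = 1 (N(m) = (2*m)/((2*m)) = (2*m)*(1/(2*m)) = 1)
M(f, Z) = f (M(f, Z) = 1*f = f)
(-3262 + M(47, -32)) - 937 = (-3262 + 47) - 937 = -3215 - 937 = -4152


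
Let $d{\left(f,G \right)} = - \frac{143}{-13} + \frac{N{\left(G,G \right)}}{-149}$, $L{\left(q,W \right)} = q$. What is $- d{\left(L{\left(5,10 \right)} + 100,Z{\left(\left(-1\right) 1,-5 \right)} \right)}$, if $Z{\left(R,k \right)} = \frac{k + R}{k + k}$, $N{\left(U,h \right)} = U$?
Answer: $- \frac{8192}{745} \approx -10.996$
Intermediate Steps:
$Z{\left(R,k \right)} = \frac{R + k}{2 k}$
$d{\left(f,G \right)} = 11 - \frac{G}{149}$ ($d{\left(f,G \right)} = - \frac{143}{-13} + \frac{G}{-149} = \left(-143\right) \left(- \frac{1}{13}\right) + G \left(- \frac{1}{149}\right) = 11 - \frac{G}{149}$)
$- d{\left(L{\left(5,10 \right)} + 100,Z{\left(\left(-1\right) 1,-5 \right)} \right)} = - (11 - \frac{\frac{1}{2} \frac{1}{-5} \left(\left(-1\right) 1 - 5\right)}{149}) = - (11 - \frac{\frac{1}{2} \left(- \frac{1}{5}\right) \left(-1 - 5\right)}{149}) = - (11 - \frac{\frac{1}{2} \left(- \frac{1}{5}\right) \left(-6\right)}{149}) = - (11 - \frac{3}{745}) = \left(-1\right) \frac{8192}{745} = - \frac{8192}{745}$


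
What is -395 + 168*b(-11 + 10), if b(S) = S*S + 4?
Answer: 445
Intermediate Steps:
b(S) = 4 + S**2 (b(S) = S**2 + 4 = 4 + S**2)
-395 + 168*b(-11 + 10) = -395 + 168*(4 + (-11 + 10)**2) = -395 + 168*(4 + (-1)**2) = -395 + 168*(4 + 1) = -395 + 168*5 = -395 + 840 = 445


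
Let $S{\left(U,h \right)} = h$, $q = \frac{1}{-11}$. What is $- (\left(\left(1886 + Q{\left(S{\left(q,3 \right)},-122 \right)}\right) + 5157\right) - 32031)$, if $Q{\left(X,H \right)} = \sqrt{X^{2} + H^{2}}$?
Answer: $24988 - \sqrt{14893} \approx 24866.0$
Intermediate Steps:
$q = - \frac{1}{11} \approx -0.090909$
$Q{\left(X,H \right)} = \sqrt{H^{2} + X^{2}}$
$- (\left(\left(1886 + Q{\left(S{\left(q,3 \right)},-122 \right)}\right) + 5157\right) - 32031) = - (\left(\left(1886 + \sqrt{\left(-122\right)^{2} + 3^{2}}\right) + 5157\right) - 32031) = - (\left(\left(1886 + \sqrt{14884 + 9}\right) + 5157\right) - 32031) = - (\left(\left(1886 + \sqrt{14893}\right) + 5157\right) - 32031) = - (\left(7043 + \sqrt{14893}\right) - 32031) = - (-24988 + \sqrt{14893}) = 24988 - \sqrt{14893}$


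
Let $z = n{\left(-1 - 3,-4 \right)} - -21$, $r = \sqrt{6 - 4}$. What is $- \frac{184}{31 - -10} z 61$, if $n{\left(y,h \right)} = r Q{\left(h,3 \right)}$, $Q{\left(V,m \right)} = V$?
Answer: $- \frac{235704}{41} + \frac{44896 \sqrt{2}}{41} \approx -4200.3$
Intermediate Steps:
$r = \sqrt{2} \approx 1.4142$
$n{\left(y,h \right)} = h \sqrt{2}$ ($n{\left(y,h \right)} = \sqrt{2} h = h \sqrt{2}$)
$z = 21 - 4 \sqrt{2}$ ($z = - 4 \sqrt{2} - -21 = - 4 \sqrt{2} + 21 = 21 - 4 \sqrt{2} \approx 15.343$)
$- \frac{184}{31 - -10} z 61 = - \frac{184}{31 - -10} \left(21 - 4 \sqrt{2}\right) 61 = - \frac{184}{31 + 10} \left(21 - 4 \sqrt{2}\right) 61 = - \frac{184}{41} \left(21 - 4 \sqrt{2}\right) 61 = \left(-184\right) \frac{1}{41} \left(21 - 4 \sqrt{2}\right) 61 = - \frac{184 \left(21 - 4 \sqrt{2}\right)}{41} \cdot 61 = \left(- \frac{3864}{41} + \frac{736 \sqrt{2}}{41}\right) 61 = - \frac{235704}{41} + \frac{44896 \sqrt{2}}{41}$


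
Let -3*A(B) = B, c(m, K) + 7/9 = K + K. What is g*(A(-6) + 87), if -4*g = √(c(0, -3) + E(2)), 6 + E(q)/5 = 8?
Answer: -89*√29/12 ≈ -39.940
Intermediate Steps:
E(q) = 10 (E(q) = -30 + 5*8 = -30 + 40 = 10)
c(m, K) = -7/9 + 2*K (c(m, K) = -7/9 + (K + K) = -7/9 + 2*K)
A(B) = -B/3
g = -√29/12 (g = -√((-7/9 + 2*(-3)) + 10)/4 = -√((-7/9 - 6) + 10)/4 = -√(-61/9 + 10)/4 = -√29/12 ≈ -0.44876)
g*(A(-6) + 87) = (-√29/12)*(-⅓*(-6) + 87) = (-√29/12)*(2 + 87) = -√29/12*89 = -89*√29/12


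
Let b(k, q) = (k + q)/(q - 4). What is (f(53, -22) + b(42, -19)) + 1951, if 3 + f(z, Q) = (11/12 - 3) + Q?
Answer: 23075/12 ≈ 1922.9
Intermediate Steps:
b(k, q) = (k + q)/(-4 + q)
f(z, Q) = -61/12 + Q (f(z, Q) = -3 + ((11/12 - 3) + Q) = -3 + (-25/12 + Q) = -61/12 + Q)
(f(53, -22) + b(42, -19)) + 1951 = ((-61/12 - 22) + (42 - 19)/(-4 - 19)) + 1951 = (-325/12 + 23/(-23)) + 1951 = (-325/12 - 1/23*23) + 1951 = (-325/12 - 1) + 1951 = -337/12 + 1951 = 23075/12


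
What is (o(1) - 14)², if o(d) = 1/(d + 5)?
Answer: 6889/36 ≈ 191.36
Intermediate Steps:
o(d) = 1/(5 + d)
(o(1) - 14)² = (1/(5 + 1) - 14)² = (1/6 - 14)² = (⅙ - 14)² = (-83/6)² = 6889/36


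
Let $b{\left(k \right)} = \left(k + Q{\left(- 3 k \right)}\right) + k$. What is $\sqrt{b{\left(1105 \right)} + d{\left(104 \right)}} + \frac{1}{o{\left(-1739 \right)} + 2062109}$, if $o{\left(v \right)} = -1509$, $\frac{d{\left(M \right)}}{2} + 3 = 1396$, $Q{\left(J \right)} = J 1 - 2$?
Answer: $\frac{1}{2060600} + \sqrt{1679} \approx 40.976$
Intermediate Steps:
$Q{\left(J \right)} = -2 + J$ ($Q{\left(J \right)} = J - 2 = -2 + J$)
$b{\left(k \right)} = -2 - k$ ($b{\left(k \right)} = \left(k - \left(2 + 3 k\right)\right) + k = \left(-2 - 2 k\right) + k = -2 - k$)
$d{\left(M \right)} = 2786$ ($d{\left(M \right)} = -6 + 2 \cdot 1396 = -6 + 2792 = 2786$)
$\sqrt{b{\left(1105 \right)} + d{\left(104 \right)}} + \frac{1}{o{\left(-1739 \right)} + 2062109} = \sqrt{\left(-2 - 1105\right) + 2786} + \frac{1}{-1509 + 2062109} = \sqrt{\left(-2 - 1105\right) + 2786} + \frac{1}{2060600} = \sqrt{-1107 + 2786} + \frac{1}{2060600} = \sqrt{1679} + \frac{1}{2060600} = \frac{1}{2060600} + \sqrt{1679}$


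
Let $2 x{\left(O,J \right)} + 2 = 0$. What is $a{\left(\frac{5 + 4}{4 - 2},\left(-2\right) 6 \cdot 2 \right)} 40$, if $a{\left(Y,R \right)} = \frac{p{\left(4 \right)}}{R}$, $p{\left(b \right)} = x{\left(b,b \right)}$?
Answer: $\frac{5}{3} \approx 1.6667$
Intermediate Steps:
$x{\left(O,J \right)} = -1$ ($x{\left(O,J \right)} = -1 + \frac{1}{2} \cdot 0 = -1 + 0 = -1$)
$p{\left(b \right)} = -1$
$a{\left(Y,R \right)} = - \frac{1}{R}$
$a{\left(\frac{5 + 4}{4 - 2},\left(-2\right) 6 \cdot 2 \right)} 40 = - \frac{1}{\left(-2\right) 6 \cdot 2} \cdot 40 = - \frac{1}{\left(-12\right) 2} \cdot 40 = - \frac{1}{-24} \cdot 40 = \left(-1\right) \left(- \frac{1}{24}\right) 40 = \frac{1}{24} \cdot 40 = \frac{5}{3}$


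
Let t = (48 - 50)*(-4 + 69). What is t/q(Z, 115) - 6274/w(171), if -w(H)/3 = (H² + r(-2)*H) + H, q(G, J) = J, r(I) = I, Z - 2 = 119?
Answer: -1061579/1002915 ≈ -1.0585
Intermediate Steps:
Z = 121 (Z = 2 + 119 = 121)
w(H) = -3*H² + 3*H (w(H) = -3*((H² - 2*H) + H) = -3*(H² - H) = -3*H² + 3*H)
t = -130 (t = -2*65 = -130)
t/q(Z, 115) - 6274/w(171) = -130/115 - 6274*1/(513*(1 - 1*171)) = -130*1/115 - 6274*1/(513*(1 - 171)) = -26/23 - 6274/(3*171*(-170)) = -26/23 - 6274/(-87210) = -26/23 - 6274*(-1/87210) = -26/23 + 3137/43605 = -1061579/1002915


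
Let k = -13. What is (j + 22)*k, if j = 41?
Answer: -819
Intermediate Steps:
(j + 22)*k = (41 + 22)*(-13) = 63*(-13) = -819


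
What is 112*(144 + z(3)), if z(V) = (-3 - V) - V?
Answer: 15120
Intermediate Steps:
z(V) = -3 - 2*V
112*(144 + z(3)) = 112*(144 + (-3 - 2*3)) = 112*(144 + (-3 - 6)) = 112*(144 - 9) = 112*135 = 15120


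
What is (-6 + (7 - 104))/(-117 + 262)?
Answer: -103/145 ≈ -0.71034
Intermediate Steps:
(-6 + (7 - 104))/(-117 + 262) = (-6 - 97)/145 = -103*1/145 = -103/145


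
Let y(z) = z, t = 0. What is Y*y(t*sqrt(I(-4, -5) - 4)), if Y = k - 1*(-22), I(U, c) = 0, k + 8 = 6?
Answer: 0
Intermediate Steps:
k = -2 (k = -8 + 6 = -2)
Y = 20 (Y = -2 - 1*(-22) = -2 + 22 = 20)
Y*y(t*sqrt(I(-4, -5) - 4)) = 20*(0*sqrt(0 - 4)) = 20*(0*sqrt(-4)) = 20*(0*(2*I)) = 20*0 = 0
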